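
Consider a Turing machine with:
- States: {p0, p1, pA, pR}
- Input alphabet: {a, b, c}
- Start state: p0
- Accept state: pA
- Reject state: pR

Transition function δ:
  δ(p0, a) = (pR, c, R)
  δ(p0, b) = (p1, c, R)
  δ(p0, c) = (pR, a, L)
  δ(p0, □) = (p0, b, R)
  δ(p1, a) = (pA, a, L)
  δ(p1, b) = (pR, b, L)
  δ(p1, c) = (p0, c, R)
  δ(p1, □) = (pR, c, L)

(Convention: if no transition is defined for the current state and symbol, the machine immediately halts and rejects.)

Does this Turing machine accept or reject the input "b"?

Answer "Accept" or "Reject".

Execution trace:
Initial: [p0]b
Step 1: δ(p0, b) = (p1, c, R) → c[p1]□
Step 2: δ(p1, □) = (pR, c, L) → [pR]cc

The machine reaches the reject state pR and halts.

Answer: Reject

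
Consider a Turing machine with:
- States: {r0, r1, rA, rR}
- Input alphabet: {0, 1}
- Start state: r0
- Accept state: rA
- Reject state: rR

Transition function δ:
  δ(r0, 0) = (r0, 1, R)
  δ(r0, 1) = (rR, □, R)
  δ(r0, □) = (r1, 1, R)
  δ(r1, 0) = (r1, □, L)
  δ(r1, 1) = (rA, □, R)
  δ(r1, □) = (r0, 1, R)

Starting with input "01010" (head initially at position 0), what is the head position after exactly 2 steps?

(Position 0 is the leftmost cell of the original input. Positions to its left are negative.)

Execution trace (head position shown):
Step 0: [r0]01010  (head at position 0)
Step 1: move right → 1[r0]1010  (head at position 1)
Step 2: move right → 1□[rR]010  (head at position 2)

After 2 steps, the head is at position 2.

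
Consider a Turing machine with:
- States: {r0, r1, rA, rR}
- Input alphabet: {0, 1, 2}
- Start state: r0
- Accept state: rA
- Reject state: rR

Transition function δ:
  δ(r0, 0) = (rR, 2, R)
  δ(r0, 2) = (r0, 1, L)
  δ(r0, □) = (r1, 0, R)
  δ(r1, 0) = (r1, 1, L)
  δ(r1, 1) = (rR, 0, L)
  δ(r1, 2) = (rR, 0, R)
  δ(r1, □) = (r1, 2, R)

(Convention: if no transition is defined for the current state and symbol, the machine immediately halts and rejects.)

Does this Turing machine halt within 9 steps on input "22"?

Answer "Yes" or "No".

Execution trace:
Initial: [r0]22
Step 1: δ(r0, 2) = (r0, 1, L) → [r0]□12
Step 2: δ(r0, □) = (r1, 0, R) → 0[r1]12
Step 3: δ(r1, 1) = (rR, 0, L) → [rR]002

The machine reaches the reject state rR and halts.
The machine halted after 3 steps (within the 9-step bound).

Answer: Yes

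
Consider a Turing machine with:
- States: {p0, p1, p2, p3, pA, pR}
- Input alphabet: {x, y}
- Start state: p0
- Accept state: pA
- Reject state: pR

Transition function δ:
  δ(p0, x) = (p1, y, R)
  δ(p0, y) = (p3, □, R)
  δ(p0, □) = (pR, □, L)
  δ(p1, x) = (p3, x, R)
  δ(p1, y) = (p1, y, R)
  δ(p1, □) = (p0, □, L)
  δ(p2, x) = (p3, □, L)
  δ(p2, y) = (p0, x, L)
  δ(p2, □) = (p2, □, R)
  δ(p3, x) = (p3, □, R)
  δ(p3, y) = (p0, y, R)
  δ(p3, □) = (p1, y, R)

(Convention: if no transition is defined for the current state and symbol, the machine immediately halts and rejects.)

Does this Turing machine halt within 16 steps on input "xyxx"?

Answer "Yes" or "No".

Execution trace:
Initial: [p0]xyxx
Step 1: δ(p0, x) = (p1, y, R) → y[p1]yxx
Step 2: δ(p1, y) = (p1, y, R) → yy[p1]xx
Step 3: δ(p1, x) = (p3, x, R) → yyx[p3]x
Step 4: δ(p3, x) = (p3, □, R) → yyx□[p3]□
Step 5: δ(p3, □) = (p1, y, R) → yyx□y[p1]□
Step 6: δ(p1, □) = (p0, □, L) → yyx□[p0]y□
Step 7: δ(p0, y) = (p3, □, R) → yyx□□[p3]□
Step 8: δ(p3, □) = (p1, y, R) → yyx□□y[p1]□
Step 9: δ(p1, □) = (p0, □, L) → yyx□□[p0]y□
Step 10: δ(p0, y) = (p3, □, R) → yyx□□□[p3]□
Step 11: δ(p3, □) = (p1, y, R) → yyx□□□y[p1]□
Step 12: δ(p1, □) = (p0, □, L) → yyx□□□[p0]y□
Step 13: δ(p0, y) = (p3, □, R) → yyx□□□□[p3]□
Step 14: δ(p3, □) = (p1, y, R) → yyx□□□□y[p1]□
Step 15: δ(p1, □) = (p0, □, L) → yyx□□□□[p0]y□
Step 16: δ(p0, y) = (p3, □, R) → yyx□□□□□[p3]□

The machine has not reached a halting state after 16 steps.
The machine did not halt within the 16-step bound.

Answer: No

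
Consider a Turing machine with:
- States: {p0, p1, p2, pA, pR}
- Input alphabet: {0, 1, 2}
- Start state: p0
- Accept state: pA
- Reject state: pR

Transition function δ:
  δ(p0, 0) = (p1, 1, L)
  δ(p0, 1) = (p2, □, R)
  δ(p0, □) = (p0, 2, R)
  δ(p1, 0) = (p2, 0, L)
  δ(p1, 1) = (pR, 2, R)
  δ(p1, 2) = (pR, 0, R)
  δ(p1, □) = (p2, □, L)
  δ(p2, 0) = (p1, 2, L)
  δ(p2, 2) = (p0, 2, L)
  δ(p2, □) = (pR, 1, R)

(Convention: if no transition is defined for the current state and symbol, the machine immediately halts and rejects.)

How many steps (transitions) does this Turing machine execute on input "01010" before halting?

Execution trace:
Initial: [p0]01010
Step 1: δ(p0, 0) = (p1, 1, L) → [p1]□11010
Step 2: δ(p1, □) = (p2, □, L) → [p2]□□11010
Step 3: δ(p2, □) = (pR, 1, R) → 1[pR]□11010

The machine reaches the reject state pR and halts.

The machine executed 3 steps before halting.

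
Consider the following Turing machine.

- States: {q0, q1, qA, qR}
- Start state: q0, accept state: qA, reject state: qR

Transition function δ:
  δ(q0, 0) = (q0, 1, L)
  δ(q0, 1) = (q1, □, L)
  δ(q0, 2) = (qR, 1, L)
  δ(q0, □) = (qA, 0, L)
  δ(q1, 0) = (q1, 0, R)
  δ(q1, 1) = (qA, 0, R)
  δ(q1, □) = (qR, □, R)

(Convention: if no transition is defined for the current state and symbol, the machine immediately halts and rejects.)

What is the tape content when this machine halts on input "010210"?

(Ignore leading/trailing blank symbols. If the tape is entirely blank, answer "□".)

Execution trace:
Initial: [q0]010210
Step 1: δ(q0, 0) = (q0, 1, L) → [q0]□110210
Step 2: δ(q0, □) = (qA, 0, L) → [qA]□0110210

The machine reaches the accept state qA and halts.

Final tape (ignoring leading/trailing blanks): 0110210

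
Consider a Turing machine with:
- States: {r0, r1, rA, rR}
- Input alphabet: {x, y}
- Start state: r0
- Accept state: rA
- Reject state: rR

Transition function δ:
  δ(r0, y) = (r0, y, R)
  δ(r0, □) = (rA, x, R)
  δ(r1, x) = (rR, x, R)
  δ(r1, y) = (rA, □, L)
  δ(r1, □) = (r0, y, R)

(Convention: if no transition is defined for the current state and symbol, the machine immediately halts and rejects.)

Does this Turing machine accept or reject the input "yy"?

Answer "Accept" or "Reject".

Execution trace:
Initial: [r0]yy
Step 1: δ(r0, y) = (r0, y, R) → y[r0]y
Step 2: δ(r0, y) = (r0, y, R) → yy[r0]□
Step 3: δ(r0, □) = (rA, x, R) → yyx[rA]□

The machine reaches the accept state rA and halts.

Answer: Accept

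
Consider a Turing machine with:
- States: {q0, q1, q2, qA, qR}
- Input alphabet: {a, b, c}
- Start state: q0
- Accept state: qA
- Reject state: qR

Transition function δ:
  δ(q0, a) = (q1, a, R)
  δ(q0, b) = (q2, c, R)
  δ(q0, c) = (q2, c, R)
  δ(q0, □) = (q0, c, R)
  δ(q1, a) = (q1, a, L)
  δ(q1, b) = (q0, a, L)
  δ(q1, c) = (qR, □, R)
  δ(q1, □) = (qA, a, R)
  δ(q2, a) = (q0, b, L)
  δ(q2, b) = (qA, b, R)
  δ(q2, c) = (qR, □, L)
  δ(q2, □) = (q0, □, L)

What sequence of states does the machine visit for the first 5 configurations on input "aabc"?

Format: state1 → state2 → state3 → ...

Execution trace:
Initial: [q0]aabc
Step 1: δ(q0, a) = (q1, a, R) → a[q1]abc
Step 2: δ(q1, a) = (q1, a, L) → [q1]aabc
Step 3: δ(q1, a) = (q1, a, L) → [q1]□aabc
Step 4: δ(q1, □) = (qA, a, R) → a[qA]aabc

The machine reaches the accept state qA and halts.

State sequence: q0 → q1 → q1 → q1 → qA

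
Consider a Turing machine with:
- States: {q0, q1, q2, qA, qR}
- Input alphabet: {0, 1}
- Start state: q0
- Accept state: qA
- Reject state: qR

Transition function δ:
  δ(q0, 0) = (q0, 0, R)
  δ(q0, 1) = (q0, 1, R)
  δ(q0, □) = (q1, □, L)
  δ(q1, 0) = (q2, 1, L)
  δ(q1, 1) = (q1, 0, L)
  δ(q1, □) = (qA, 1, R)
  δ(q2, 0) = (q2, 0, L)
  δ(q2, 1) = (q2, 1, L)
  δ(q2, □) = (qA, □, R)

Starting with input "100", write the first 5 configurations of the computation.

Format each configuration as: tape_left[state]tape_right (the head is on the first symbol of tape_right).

Transitions applied:
Step 1: δ(q0, 1) = (q0, 1, R)
Step 2: δ(q0, 0) = (q0, 0, R)
Step 3: δ(q0, 0) = (q0, 0, R)
Step 4: δ(q0, □) = (q1, □, L)

The first 5 configurations are:
[q0]100 ⊢ 1[q0]00 ⊢ 10[q0]0 ⊢ 100[q0]□ ⊢ 10[q1]0□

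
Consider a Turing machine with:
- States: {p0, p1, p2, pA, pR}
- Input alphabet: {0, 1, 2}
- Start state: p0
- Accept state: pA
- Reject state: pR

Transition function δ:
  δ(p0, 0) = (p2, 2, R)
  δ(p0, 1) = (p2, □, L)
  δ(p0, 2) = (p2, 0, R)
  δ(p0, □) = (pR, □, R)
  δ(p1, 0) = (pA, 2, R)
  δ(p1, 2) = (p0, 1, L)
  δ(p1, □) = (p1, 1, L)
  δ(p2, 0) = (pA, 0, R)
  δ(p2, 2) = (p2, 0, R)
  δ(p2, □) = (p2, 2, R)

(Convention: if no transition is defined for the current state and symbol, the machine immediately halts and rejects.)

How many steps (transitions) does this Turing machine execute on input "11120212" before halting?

Execution trace:
Initial: [p0]11120212
Step 1: δ(p0, 1) = (p2, □, L) → [p2]□□1120212
Step 2: δ(p2, □) = (p2, 2, R) → 2[p2]□1120212
Step 3: δ(p2, □) = (p2, 2, R) → 22[p2]1120212

No transition is defined for δ(p2, 1). By convention the machine halts and rejects.

The machine executed 3 steps before halting.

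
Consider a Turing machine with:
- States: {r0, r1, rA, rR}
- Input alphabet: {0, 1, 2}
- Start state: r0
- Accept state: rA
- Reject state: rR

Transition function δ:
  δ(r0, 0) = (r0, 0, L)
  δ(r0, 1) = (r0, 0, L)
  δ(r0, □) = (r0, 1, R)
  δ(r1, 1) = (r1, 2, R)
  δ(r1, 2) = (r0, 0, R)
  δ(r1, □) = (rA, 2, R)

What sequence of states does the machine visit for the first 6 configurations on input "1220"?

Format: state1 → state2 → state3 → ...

Execution trace:
Initial: [r0]1220
Step 1: δ(r0, 1) = (r0, 0, L) → [r0]□0220
Step 2: δ(r0, □) = (r0, 1, R) → 1[r0]0220
Step 3: δ(r0, 0) = (r0, 0, L) → [r0]10220
Step 4: δ(r0, 1) = (r0, 0, L) → [r0]□00220
Step 5: δ(r0, □) = (r0, 1, R) → 1[r0]00220

State sequence: r0 → r0 → r0 → r0 → r0 → r0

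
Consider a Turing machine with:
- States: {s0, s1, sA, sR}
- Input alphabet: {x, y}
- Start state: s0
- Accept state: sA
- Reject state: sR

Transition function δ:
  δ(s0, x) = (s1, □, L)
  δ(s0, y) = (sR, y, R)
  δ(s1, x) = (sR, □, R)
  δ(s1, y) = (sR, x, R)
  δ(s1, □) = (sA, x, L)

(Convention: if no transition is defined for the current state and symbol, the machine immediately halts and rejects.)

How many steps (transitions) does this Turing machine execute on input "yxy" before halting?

Execution trace:
Initial: [s0]yxy
Step 1: δ(s0, y) = (sR, y, R) → y[sR]xy

The machine reaches the reject state sR and halts.

The machine executed 1 step before halting.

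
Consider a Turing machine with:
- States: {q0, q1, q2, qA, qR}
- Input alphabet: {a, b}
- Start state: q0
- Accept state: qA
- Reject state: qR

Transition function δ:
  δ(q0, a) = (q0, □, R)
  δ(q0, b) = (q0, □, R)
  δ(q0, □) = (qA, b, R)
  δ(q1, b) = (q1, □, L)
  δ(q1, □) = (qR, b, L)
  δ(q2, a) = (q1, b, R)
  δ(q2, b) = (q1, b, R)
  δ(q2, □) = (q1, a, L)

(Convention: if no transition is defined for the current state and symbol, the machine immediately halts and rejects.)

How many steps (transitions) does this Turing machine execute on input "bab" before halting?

Execution trace:
Initial: [q0]bab
Step 1: δ(q0, b) = (q0, □, R) → □[q0]ab
Step 2: δ(q0, a) = (q0, □, R) → □□[q0]b
Step 3: δ(q0, b) = (q0, □, R) → □□□[q0]□
Step 4: δ(q0, □) = (qA, b, R) → □□□b[qA]□

The machine reaches the accept state qA and halts.

The machine executed 4 steps before halting.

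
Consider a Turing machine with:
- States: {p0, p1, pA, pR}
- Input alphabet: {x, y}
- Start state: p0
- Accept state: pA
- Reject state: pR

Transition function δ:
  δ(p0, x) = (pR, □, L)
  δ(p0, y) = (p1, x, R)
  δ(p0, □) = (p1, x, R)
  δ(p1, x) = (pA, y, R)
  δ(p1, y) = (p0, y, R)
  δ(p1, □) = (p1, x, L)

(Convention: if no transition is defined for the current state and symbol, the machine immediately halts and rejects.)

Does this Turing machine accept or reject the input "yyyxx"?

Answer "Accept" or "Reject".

Execution trace:
Initial: [p0]yyyxx
Step 1: δ(p0, y) = (p1, x, R) → x[p1]yyxx
Step 2: δ(p1, y) = (p0, y, R) → xy[p0]yxx
Step 3: δ(p0, y) = (p1, x, R) → xyx[p1]xx
Step 4: δ(p1, x) = (pA, y, R) → xyxy[pA]x

The machine reaches the accept state pA and halts.

Answer: Accept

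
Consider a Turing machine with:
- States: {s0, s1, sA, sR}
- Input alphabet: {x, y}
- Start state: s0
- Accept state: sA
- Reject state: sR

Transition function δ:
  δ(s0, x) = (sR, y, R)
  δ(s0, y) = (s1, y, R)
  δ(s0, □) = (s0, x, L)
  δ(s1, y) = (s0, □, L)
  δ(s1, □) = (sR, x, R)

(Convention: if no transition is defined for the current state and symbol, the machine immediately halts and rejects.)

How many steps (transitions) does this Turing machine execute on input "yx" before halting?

Execution trace:
Initial: [s0]yx
Step 1: δ(s0, y) = (s1, y, R) → y[s1]x

No transition is defined for δ(s1, x). By convention the machine halts and rejects.

The machine executed 1 step before halting.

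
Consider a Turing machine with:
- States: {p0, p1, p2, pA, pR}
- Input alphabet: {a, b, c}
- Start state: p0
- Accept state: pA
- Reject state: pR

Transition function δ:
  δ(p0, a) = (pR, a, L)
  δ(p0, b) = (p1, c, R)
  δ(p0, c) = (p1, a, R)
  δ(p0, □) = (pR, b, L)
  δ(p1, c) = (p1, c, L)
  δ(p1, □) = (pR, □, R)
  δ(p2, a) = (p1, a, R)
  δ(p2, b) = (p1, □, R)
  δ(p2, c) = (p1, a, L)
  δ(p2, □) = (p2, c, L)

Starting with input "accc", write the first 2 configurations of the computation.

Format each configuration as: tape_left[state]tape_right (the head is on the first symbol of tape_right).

Transitions applied:
Step 1: δ(p0, a) = (pR, a, L)

The first 2 configurations are:
[p0]accc ⊢ [pR]□accc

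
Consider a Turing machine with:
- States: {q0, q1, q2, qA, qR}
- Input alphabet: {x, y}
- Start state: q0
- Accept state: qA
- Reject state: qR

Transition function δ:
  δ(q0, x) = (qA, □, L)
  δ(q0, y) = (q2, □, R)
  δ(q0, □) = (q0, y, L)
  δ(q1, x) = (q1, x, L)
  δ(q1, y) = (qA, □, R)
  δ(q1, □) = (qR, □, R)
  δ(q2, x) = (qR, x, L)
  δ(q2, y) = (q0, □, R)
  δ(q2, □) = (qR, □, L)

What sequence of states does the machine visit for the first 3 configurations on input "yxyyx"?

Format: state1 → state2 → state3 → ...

Execution trace:
Initial: [q0]yxyyx
Step 1: δ(q0, y) = (q2, □, R) → □[q2]xyyx
Step 2: δ(q2, x) = (qR, x, L) → [qR]□xyyx

The machine reaches the reject state qR and halts.

State sequence: q0 → q2 → qR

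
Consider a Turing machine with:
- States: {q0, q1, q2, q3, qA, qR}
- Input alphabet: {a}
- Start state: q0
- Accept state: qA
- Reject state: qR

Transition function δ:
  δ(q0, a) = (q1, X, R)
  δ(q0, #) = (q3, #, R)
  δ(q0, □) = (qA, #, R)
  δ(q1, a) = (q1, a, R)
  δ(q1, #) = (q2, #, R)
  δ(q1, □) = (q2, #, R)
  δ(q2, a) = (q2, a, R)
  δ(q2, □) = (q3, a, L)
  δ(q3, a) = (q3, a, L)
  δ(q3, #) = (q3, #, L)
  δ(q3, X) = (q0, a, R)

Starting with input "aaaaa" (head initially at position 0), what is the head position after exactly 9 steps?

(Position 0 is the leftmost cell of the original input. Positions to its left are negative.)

Execution trace (head position shown):
Step 0: [q0]aaaaa  (head at position 0)
Step 1: move right → X[q1]aaaa  (head at position 1)
Step 2: move right → Xa[q1]aaa  (head at position 2)
Step 3: move right → Xaa[q1]aa  (head at position 3)
Step 4: move right → Xaaa[q1]a  (head at position 4)
Step 5: move right → Xaaaa[q1]□  (head at position 5)
Step 6: move right → Xaaaa#[q2]□  (head at position 6)
Step 7: move left → Xaaaa[q3]#a  (head at position 5)
Step 8: move left → Xaaa[q3]a#a  (head at position 4)
Step 9: move left → Xaa[q3]aa#a  (head at position 3)

After 9 steps, the head is at position 3.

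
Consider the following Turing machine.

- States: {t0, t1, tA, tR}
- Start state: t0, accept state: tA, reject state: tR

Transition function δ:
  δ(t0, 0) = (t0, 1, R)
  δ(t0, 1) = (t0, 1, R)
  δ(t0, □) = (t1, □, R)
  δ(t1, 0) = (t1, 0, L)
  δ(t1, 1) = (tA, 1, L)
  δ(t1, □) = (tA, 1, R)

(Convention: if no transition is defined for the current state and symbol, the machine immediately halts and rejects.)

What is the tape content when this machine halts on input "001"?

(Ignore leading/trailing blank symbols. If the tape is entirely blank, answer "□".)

Execution trace:
Initial: [t0]001
Step 1: δ(t0, 0) = (t0, 1, R) → 1[t0]01
Step 2: δ(t0, 0) = (t0, 1, R) → 11[t0]1
Step 3: δ(t0, 1) = (t0, 1, R) → 111[t0]□
Step 4: δ(t0, □) = (t1, □, R) → 111□[t1]□
Step 5: δ(t1, □) = (tA, 1, R) → 111□1[tA]□

The machine reaches the accept state tA and halts.

Final tape (ignoring leading/trailing blanks): 111□1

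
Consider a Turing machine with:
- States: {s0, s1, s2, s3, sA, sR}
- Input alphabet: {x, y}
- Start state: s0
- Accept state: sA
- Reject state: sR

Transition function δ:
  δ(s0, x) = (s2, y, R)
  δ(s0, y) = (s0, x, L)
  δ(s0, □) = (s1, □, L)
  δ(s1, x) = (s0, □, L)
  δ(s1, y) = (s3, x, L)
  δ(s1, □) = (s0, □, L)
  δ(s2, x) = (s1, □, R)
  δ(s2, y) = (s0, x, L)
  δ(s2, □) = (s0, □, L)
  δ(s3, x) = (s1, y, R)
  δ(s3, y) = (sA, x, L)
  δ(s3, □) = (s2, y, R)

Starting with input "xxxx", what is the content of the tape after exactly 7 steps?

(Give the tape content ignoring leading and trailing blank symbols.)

Execution trace:
Initial: [s0]xxxx
Step 1: δ(s0, x) = (s2, y, R) → y[s2]xxx
Step 2: δ(s2, x) = (s1, □, R) → y□[s1]xx
Step 3: δ(s1, x) = (s0, □, L) → y[s0]□□x
Step 4: δ(s0, □) = (s1, □, L) → [s1]y□□x
Step 5: δ(s1, y) = (s3, x, L) → [s3]□x□□x
Step 6: δ(s3, □) = (s2, y, R) → y[s2]x□□x
Step 7: δ(s2, x) = (s1, □, R) → y□[s1]□□x

After 7 steps, the tape (ignoring leading/trailing blanks) is: y□□□x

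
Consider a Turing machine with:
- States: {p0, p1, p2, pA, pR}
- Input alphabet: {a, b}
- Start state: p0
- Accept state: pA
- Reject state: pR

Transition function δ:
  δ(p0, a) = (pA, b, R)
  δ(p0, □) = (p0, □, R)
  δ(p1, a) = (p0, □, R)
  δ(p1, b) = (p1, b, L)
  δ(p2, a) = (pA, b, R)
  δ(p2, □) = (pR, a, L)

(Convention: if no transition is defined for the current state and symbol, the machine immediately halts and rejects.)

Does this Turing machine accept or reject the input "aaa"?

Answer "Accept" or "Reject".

Execution trace:
Initial: [p0]aaa
Step 1: δ(p0, a) = (pA, b, R) → b[pA]aa

The machine reaches the accept state pA and halts.

Answer: Accept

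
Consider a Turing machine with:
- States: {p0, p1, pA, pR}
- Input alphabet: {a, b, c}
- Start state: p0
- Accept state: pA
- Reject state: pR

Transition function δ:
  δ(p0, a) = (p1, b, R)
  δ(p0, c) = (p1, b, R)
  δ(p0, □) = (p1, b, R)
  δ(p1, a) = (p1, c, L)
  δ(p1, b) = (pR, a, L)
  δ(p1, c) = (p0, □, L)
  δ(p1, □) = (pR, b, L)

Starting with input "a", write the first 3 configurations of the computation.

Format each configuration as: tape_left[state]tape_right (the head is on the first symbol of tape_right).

Transitions applied:
Step 1: δ(p0, a) = (p1, b, R)
Step 2: δ(p1, □) = (pR, b, L)

The first 3 configurations are:
[p0]a ⊢ b[p1]□ ⊢ [pR]bb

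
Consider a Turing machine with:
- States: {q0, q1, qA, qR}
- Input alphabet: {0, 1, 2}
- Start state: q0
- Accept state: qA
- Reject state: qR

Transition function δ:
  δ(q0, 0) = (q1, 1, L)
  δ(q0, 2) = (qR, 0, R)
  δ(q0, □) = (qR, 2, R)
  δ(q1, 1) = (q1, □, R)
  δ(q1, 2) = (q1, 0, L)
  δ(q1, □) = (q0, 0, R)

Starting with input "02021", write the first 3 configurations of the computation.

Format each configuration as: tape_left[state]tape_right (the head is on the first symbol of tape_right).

Transitions applied:
Step 1: δ(q0, 0) = (q1, 1, L)
Step 2: δ(q1, □) = (q0, 0, R)

The first 3 configurations are:
[q0]02021 ⊢ [q1]□12021 ⊢ 0[q0]12021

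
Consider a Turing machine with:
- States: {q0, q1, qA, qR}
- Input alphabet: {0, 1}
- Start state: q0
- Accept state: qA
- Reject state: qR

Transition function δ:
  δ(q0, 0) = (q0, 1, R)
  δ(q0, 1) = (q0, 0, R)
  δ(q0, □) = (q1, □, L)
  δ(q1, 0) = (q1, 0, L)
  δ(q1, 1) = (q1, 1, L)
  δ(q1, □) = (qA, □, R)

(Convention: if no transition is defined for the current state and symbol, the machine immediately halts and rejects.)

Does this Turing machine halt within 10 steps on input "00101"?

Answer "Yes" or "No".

Execution trace:
Initial: [q0]00101
Step 1: δ(q0, 0) = (q0, 1, R) → 1[q0]0101
Step 2: δ(q0, 0) = (q0, 1, R) → 11[q0]101
Step 3: δ(q0, 1) = (q0, 0, R) → 110[q0]01
Step 4: δ(q0, 0) = (q0, 1, R) → 1101[q0]1
Step 5: δ(q0, 1) = (q0, 0, R) → 11010[q0]□
Step 6: δ(q0, □) = (q1, □, L) → 1101[q1]0□
Step 7: δ(q1, 0) = (q1, 0, L) → 110[q1]10□
Step 8: δ(q1, 1) = (q1, 1, L) → 11[q1]010□
Step 9: δ(q1, 0) = (q1, 0, L) → 1[q1]1010□
Step 10: δ(q1, 1) = (q1, 1, L) → [q1]11010□

The machine has not reached a halting state after 10 steps.
The machine did not halt within the 10-step bound.

Answer: No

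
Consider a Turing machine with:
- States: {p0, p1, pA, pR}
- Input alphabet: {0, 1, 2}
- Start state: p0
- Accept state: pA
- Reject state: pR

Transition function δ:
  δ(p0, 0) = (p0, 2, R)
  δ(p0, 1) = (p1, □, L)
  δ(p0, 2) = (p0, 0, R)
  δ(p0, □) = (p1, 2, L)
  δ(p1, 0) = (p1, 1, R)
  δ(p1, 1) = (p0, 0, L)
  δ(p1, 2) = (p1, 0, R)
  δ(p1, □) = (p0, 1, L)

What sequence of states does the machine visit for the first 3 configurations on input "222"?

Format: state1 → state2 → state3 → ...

Execution trace:
Initial: [p0]222
Step 1: δ(p0, 2) = (p0, 0, R) → 0[p0]22
Step 2: δ(p0, 2) = (p0, 0, R) → 00[p0]2

State sequence: p0 → p0 → p0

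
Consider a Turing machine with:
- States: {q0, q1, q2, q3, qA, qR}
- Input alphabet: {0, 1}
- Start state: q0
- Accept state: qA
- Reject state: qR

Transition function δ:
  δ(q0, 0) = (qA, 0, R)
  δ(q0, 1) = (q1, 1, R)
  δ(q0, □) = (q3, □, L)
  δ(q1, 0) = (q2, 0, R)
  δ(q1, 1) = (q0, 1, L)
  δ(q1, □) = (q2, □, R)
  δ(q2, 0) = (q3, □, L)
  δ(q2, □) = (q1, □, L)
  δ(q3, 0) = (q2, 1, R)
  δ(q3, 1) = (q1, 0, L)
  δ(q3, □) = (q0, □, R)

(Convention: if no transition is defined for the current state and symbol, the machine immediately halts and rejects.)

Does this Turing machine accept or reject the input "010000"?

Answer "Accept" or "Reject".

Execution trace:
Initial: [q0]010000
Step 1: δ(q0, 0) = (qA, 0, R) → 0[qA]10000

The machine reaches the accept state qA and halts.

Answer: Accept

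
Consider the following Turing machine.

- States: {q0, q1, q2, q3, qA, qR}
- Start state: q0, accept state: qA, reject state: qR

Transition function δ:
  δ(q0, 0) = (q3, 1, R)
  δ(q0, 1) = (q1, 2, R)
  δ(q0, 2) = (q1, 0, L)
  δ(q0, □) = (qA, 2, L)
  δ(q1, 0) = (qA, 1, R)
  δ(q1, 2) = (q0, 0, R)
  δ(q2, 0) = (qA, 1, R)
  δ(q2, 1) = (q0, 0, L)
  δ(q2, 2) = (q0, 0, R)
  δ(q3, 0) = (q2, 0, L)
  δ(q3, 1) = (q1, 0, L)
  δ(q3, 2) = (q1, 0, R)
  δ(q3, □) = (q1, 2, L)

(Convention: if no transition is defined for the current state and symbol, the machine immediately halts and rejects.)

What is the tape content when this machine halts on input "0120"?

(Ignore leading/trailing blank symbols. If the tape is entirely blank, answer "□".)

Execution trace:
Initial: [q0]0120
Step 1: δ(q0, 0) = (q3, 1, R) → 1[q3]120
Step 2: δ(q3, 1) = (q1, 0, L) → [q1]1020

No transition is defined for δ(q1, 1). By convention the machine halts and rejects.

Final tape (ignoring leading/trailing blanks): 1020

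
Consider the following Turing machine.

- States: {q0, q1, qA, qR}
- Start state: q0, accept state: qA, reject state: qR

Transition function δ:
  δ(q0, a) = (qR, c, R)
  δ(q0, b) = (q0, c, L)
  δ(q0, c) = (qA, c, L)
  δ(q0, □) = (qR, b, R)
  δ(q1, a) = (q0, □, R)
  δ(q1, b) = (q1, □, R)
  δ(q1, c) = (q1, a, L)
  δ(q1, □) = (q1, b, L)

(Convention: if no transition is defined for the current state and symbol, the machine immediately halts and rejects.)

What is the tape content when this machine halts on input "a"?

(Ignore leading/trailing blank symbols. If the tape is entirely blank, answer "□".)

Execution trace:
Initial: [q0]a
Step 1: δ(q0, a) = (qR, c, R) → c[qR]□

The machine reaches the reject state qR and halts.

Final tape (ignoring leading/trailing blanks): c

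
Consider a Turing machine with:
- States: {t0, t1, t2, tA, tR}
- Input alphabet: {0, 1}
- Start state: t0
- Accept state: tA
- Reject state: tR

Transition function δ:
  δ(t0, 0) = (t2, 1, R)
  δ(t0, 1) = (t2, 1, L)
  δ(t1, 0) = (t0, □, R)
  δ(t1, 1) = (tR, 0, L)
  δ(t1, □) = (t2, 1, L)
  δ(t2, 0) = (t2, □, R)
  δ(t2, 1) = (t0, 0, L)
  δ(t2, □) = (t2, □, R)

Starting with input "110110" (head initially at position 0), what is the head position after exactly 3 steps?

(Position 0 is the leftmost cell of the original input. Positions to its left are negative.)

Execution trace (head position shown):
Step 0: [t0]110110  (head at position 0)
Step 1: move left → [t2]□110110  (head at position -1)
Step 2: move right → □[t2]110110  (head at position 0)
Step 3: move left → [t0]□010110  (head at position -1)

After 3 steps, the head is at position -1.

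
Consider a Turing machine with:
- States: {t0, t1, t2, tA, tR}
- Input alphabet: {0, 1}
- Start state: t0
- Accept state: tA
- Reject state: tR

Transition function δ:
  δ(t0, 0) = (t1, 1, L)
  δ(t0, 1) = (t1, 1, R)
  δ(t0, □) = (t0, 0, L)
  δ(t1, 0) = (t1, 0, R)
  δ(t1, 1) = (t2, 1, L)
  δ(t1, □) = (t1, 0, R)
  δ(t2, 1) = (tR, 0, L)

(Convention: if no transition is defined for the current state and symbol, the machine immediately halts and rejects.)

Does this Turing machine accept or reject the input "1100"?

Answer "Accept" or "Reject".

Execution trace:
Initial: [t0]1100
Step 1: δ(t0, 1) = (t1, 1, R) → 1[t1]100
Step 2: δ(t1, 1) = (t2, 1, L) → [t2]1100
Step 3: δ(t2, 1) = (tR, 0, L) → [tR]□0100

The machine reaches the reject state tR and halts.

Answer: Reject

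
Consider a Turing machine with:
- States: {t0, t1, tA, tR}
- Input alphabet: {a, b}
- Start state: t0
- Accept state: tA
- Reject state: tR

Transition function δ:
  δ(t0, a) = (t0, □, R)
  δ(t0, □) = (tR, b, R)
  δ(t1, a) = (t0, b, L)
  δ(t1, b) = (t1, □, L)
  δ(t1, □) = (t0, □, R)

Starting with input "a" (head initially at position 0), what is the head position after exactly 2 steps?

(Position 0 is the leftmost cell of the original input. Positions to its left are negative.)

Execution trace (head position shown):
Step 0: [t0]a  (head at position 0)
Step 1: move right → □[t0]□  (head at position 1)
Step 2: move right → □b[tR]□  (head at position 2)

After 2 steps, the head is at position 2.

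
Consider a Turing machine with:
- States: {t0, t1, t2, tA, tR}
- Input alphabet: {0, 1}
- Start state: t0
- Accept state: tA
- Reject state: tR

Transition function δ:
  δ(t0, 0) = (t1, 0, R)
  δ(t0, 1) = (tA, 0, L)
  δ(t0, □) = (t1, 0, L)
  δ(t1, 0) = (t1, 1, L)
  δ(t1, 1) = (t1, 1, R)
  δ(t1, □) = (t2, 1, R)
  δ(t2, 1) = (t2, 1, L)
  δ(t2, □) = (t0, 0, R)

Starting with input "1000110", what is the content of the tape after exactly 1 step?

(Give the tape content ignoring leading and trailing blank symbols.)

Execution trace:
Initial: [t0]1000110
Step 1: δ(t0, 1) = (tA, 0, L) → [tA]□0000110

The machine reaches the accept state tA and halts.

After 1 step, the tape (ignoring leading/trailing blanks) is: 0000110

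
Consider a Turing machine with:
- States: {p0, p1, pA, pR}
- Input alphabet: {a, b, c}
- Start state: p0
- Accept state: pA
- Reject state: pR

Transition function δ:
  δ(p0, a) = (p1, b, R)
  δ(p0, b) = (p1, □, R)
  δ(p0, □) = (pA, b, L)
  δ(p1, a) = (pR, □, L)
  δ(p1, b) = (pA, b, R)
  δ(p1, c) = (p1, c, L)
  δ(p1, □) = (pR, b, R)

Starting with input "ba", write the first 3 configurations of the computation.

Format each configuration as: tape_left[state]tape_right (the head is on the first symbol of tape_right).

Transitions applied:
Step 1: δ(p0, b) = (p1, □, R)
Step 2: δ(p1, a) = (pR, □, L)

The first 3 configurations are:
[p0]ba ⊢ □[p1]a ⊢ [pR]□□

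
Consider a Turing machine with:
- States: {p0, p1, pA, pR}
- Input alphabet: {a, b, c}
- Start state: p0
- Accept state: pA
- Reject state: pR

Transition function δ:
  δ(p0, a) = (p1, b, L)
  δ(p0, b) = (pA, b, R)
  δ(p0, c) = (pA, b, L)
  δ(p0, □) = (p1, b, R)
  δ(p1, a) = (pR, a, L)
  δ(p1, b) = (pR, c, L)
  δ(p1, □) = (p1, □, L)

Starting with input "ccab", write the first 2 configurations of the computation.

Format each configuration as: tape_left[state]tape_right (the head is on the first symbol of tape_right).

Transitions applied:
Step 1: δ(p0, c) = (pA, b, L)

The first 2 configurations are:
[p0]ccab ⊢ [pA]□bcab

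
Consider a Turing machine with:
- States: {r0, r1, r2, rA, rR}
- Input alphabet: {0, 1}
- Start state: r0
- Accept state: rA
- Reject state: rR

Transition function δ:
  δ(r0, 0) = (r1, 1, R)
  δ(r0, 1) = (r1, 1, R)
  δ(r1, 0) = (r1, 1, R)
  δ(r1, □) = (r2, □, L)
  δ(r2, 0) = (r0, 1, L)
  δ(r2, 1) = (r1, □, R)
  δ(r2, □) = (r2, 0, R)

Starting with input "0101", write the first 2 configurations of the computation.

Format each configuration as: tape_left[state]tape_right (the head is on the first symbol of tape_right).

Transitions applied:
Step 1: δ(r0, 0) = (r1, 1, R)

The first 2 configurations are:
[r0]0101 ⊢ 1[r1]101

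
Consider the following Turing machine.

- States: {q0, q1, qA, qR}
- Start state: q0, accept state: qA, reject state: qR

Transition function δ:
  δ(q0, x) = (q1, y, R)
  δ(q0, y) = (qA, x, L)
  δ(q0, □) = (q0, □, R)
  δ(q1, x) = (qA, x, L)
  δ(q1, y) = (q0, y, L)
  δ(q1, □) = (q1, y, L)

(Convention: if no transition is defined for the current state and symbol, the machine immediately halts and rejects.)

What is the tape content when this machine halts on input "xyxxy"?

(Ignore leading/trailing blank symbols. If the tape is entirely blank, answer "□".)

Execution trace:
Initial: [q0]xyxxy
Step 1: δ(q0, x) = (q1, y, R) → y[q1]yxxy
Step 2: δ(q1, y) = (q0, y, L) → [q0]yyxxy
Step 3: δ(q0, y) = (qA, x, L) → [qA]□xyxxy

The machine reaches the accept state qA and halts.

Final tape (ignoring leading/trailing blanks): xyxxy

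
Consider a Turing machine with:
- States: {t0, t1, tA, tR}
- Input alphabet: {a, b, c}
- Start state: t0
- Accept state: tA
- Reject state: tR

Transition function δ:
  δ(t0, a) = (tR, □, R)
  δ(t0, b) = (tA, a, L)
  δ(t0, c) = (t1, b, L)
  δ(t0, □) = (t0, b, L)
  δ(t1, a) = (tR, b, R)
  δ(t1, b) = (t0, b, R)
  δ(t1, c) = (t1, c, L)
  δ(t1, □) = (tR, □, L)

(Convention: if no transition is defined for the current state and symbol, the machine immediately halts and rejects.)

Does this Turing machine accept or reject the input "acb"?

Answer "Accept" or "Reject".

Execution trace:
Initial: [t0]acb
Step 1: δ(t0, a) = (tR, □, R) → □[tR]cb

The machine reaches the reject state tR and halts.

Answer: Reject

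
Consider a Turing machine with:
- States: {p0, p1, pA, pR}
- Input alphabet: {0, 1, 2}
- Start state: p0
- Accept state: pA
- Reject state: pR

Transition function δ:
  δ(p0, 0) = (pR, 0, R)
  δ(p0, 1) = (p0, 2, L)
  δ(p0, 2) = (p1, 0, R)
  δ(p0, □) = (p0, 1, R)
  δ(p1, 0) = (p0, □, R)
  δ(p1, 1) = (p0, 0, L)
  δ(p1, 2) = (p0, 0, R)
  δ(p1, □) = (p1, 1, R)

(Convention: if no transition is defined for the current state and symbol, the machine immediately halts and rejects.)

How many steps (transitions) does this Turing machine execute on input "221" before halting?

Execution trace:
Initial: [p0]221
Step 1: δ(p0, 2) = (p1, 0, R) → 0[p1]21
Step 2: δ(p1, 2) = (p0, 0, R) → 00[p0]1
Step 3: δ(p0, 1) = (p0, 2, L) → 0[p0]02
Step 4: δ(p0, 0) = (pR, 0, R) → 00[pR]2

The machine reaches the reject state pR and halts.

The machine executed 4 steps before halting.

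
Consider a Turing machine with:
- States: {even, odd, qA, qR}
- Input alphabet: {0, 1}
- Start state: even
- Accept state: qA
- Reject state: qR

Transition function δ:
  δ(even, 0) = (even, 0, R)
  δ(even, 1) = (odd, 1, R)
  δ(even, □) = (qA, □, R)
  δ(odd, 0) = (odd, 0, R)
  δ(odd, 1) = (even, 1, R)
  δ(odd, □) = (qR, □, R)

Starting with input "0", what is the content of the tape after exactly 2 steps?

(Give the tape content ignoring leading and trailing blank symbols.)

Execution trace:
Initial: [even]0
Step 1: δ(even, 0) = (even, 0, R) → 0[even]□
Step 2: δ(even, □) = (qA, □, R) → 0□[qA]□

The machine reaches the accept state qA and halts.

After 2 steps, the tape (ignoring leading/trailing blanks) is: 0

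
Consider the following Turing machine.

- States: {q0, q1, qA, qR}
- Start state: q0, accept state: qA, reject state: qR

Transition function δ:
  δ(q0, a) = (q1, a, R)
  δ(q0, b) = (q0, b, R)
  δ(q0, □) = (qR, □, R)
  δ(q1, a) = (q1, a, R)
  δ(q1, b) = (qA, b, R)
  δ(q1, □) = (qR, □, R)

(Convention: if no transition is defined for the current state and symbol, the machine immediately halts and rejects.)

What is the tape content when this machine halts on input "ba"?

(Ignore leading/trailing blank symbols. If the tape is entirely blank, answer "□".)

Execution trace:
Initial: [q0]ba
Step 1: δ(q0, b) = (q0, b, R) → b[q0]a
Step 2: δ(q0, a) = (q1, a, R) → ba[q1]□
Step 3: δ(q1, □) = (qR, □, R) → ba□[qR]□

The machine reaches the reject state qR and halts.

Final tape (ignoring leading/trailing blanks): ba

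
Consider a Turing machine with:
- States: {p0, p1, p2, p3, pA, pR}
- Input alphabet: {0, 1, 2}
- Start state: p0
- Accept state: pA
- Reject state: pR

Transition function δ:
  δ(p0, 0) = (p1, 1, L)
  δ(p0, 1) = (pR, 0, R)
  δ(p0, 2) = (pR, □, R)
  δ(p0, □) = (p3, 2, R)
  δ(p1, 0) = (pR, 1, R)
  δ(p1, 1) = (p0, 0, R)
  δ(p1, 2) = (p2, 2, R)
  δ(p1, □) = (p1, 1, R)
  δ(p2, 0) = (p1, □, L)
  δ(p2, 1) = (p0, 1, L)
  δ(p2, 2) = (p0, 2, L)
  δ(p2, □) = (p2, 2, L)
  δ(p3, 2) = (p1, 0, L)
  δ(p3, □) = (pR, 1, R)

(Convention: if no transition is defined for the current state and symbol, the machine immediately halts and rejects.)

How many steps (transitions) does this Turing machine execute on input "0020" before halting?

Execution trace:
Initial: [p0]0020
Step 1: δ(p0, 0) = (p1, 1, L) → [p1]□1020
Step 2: δ(p1, □) = (p1, 1, R) → 1[p1]1020
Step 3: δ(p1, 1) = (p0, 0, R) → 10[p0]020
Step 4: δ(p0, 0) = (p1, 1, L) → 1[p1]0120
Step 5: δ(p1, 0) = (pR, 1, R) → 11[pR]120

The machine reaches the reject state pR and halts.

The machine executed 5 steps before halting.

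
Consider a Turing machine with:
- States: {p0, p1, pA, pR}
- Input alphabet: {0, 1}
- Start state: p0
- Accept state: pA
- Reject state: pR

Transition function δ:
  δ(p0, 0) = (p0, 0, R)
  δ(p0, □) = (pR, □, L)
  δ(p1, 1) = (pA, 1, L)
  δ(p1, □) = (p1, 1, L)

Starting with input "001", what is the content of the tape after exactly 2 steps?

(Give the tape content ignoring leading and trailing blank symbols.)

Execution trace:
Initial: [p0]001
Step 1: δ(p0, 0) = (p0, 0, R) → 0[p0]01
Step 2: δ(p0, 0) = (p0, 0, R) → 00[p0]1

No transition is defined for δ(p0, 1). By convention the machine halts and rejects.

After 2 steps, the tape (ignoring leading/trailing blanks) is: 001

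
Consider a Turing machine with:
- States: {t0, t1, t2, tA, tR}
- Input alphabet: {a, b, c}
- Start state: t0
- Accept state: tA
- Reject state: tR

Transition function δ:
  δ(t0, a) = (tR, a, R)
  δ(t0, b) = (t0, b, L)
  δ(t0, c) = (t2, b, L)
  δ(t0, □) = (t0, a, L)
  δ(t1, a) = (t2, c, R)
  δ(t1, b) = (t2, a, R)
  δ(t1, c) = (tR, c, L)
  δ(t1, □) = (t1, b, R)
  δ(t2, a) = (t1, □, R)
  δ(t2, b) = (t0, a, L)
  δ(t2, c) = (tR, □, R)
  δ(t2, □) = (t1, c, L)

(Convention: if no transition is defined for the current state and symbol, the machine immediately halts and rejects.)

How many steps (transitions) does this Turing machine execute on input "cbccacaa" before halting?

Execution trace:
Initial: [t0]cbccacaa
Step 1: δ(t0, c) = (t2, b, L) → [t2]□bbccacaa
Step 2: δ(t2, □) = (t1, c, L) → [t1]□cbbccacaa
Step 3: δ(t1, □) = (t1, b, R) → b[t1]cbbccacaa
Step 4: δ(t1, c) = (tR, c, L) → [tR]bcbbccacaa

The machine reaches the reject state tR and halts.

The machine executed 4 steps before halting.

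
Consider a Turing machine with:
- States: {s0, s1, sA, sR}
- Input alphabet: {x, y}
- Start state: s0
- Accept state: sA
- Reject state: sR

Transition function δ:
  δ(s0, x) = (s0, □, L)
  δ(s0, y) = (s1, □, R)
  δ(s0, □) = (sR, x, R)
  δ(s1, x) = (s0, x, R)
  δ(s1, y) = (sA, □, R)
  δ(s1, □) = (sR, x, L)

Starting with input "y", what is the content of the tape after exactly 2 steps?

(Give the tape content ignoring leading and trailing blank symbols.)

Execution trace:
Initial: [s0]y
Step 1: δ(s0, y) = (s1, □, R) → □[s1]□
Step 2: δ(s1, □) = (sR, x, L) → [sR]□x

The machine reaches the reject state sR and halts.

After 2 steps, the tape (ignoring leading/trailing blanks) is: x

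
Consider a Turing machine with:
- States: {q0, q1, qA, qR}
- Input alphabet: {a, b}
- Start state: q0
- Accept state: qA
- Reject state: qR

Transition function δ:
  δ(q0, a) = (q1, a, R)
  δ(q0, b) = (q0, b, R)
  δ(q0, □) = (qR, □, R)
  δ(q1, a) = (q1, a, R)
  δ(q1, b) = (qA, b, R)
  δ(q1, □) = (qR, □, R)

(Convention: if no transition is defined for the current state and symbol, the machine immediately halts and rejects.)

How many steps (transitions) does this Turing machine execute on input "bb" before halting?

Execution trace:
Initial: [q0]bb
Step 1: δ(q0, b) = (q0, b, R) → b[q0]b
Step 2: δ(q0, b) = (q0, b, R) → bb[q0]□
Step 3: δ(q0, □) = (qR, □, R) → bb□[qR]□

The machine reaches the reject state qR and halts.

The machine executed 3 steps before halting.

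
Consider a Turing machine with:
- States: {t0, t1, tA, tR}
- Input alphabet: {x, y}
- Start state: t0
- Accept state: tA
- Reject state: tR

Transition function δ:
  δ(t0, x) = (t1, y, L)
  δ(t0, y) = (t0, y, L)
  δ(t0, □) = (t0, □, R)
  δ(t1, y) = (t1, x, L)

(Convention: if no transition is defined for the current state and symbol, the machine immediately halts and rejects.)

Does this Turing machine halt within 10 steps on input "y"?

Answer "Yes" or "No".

Execution trace:
Initial: [t0]y
Step 1: δ(t0, y) = (t0, y, L) → [t0]□y
Step 2: δ(t0, □) = (t0, □, R) → □[t0]y
Step 3: δ(t0, y) = (t0, y, L) → [t0]□y
Step 4: δ(t0, □) = (t0, □, R) → □[t0]y
Step 5: δ(t0, y) = (t0, y, L) → [t0]□y
Step 6: δ(t0, □) = (t0, □, R) → □[t0]y
Step 7: δ(t0, y) = (t0, y, L) → [t0]□y
Step 8: δ(t0, □) = (t0, □, R) → □[t0]y
Step 9: δ(t0, y) = (t0, y, L) → [t0]□y
Step 10: δ(t0, □) = (t0, □, R) → □[t0]y

The machine has not reached a halting state after 10 steps.
The machine did not halt within the 10-step bound.

Answer: No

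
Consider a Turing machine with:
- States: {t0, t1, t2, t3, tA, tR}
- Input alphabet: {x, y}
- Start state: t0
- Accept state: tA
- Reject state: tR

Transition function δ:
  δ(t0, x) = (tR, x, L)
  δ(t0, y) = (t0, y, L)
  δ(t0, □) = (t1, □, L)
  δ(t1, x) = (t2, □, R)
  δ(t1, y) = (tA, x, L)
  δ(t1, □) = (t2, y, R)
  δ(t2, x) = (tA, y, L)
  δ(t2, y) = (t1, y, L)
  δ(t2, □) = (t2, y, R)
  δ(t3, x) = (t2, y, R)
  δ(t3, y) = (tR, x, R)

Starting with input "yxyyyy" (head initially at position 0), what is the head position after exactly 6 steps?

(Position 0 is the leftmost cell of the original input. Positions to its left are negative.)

Execution trace (head position shown):
Step 0: [t0]yxyyyy  (head at position 0)
Step 1: move left → [t0]□yxyyyy  (head at position -1)
Step 2: move left → [t1]□□yxyyyy  (head at position -2)
Step 3: move right → y[t2]□yxyyyy  (head at position -1)
Step 4: move right → yy[t2]yxyyyy  (head at position 0)
Step 5: move left → y[t1]yyxyyyy  (head at position -1)
Step 6: move left → [tA]yxyxyyyy  (head at position -2)

After 6 steps, the head is at position -2.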